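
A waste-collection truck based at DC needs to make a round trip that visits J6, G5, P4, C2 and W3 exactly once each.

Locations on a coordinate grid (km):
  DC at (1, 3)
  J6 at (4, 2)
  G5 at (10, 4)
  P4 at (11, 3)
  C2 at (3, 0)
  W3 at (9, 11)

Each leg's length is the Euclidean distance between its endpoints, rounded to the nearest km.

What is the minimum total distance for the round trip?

32 km — the shortest possible round trip.

DC - J6 - G5 - P4 - C2 - W3 - DC: 3+6+1+9+13+11 = 43
DC - J6 - G5 - P4 - W3 - C2 - DC: 3+6+1+8+13+4 = 35
DC - J6 - G5 - C2 - P4 - W3 - DC: 3+6+8+9+8+11 = 45
DC - J6 - G5 - C2 - W3 - P4 - DC: 3+6+8+13+8+10 = 48
DC - J6 - G5 - W3 - P4 - C2 - DC: 3+6+7+8+9+4 = 37
DC - J6 - G5 - W3 - C2 - P4 - DC: 3+6+7+13+9+10 = 48
DC - J6 - P4 - G5 - C2 - W3 - DC: 3+7+1+8+13+11 = 43
DC - J6 - P4 - G5 - W3 - C2 - DC: 3+7+1+7+13+4 = 35
DC - J6 - P4 - C2 - G5 - W3 - DC: 3+7+9+8+7+11 = 45
DC - J6 - P4 - C2 - W3 - G5 - DC: 3+7+9+13+7+9 = 48
DC - J6 - P4 - W3 - G5 - C2 - DC: 3+7+8+7+8+4 = 37
DC - J6 - P4 - W3 - C2 - G5 - DC: 3+7+8+13+8+9 = 48
DC - J6 - C2 - G5 - P4 - W3 - DC: 3+2+8+1+8+11 = 33
DC - J6 - C2 - G5 - W3 - P4 - DC: 3+2+8+7+8+10 = 38
… (46 more)
DC - C2 - J6 - G5 - P4 - W3 - DC: 4+2+6+1+8+11 = 32  ← best
The minimum is 32.
One optimal route: DC → C2 → J6 → G5 → P4 → W3 → DC (or its reverse).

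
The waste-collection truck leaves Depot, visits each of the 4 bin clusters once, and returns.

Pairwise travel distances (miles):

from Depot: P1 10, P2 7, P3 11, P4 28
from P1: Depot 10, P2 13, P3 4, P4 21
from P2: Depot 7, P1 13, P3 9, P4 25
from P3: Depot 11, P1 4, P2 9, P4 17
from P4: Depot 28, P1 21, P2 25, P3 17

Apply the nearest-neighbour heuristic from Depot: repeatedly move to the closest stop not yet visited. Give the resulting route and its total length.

Nearest-neighbour total = 69 miles; route Depot → P2 → P3 → P1 → P4 → Depot.

At Depot the remaining stops are P2 7, P1 10, P3 11, P4 28; go to P2.
At P2 the remaining stops are P3 9, P1 13, P4 25; go to P3.
At P3 the remaining stops are P1 4, P4 17; go to P1.
At P1 the remaining stops are P4 21; go to P4.
Return P4→Depot: 28.
Total = 7 + 9 + 4 + 21 + 28 = 69.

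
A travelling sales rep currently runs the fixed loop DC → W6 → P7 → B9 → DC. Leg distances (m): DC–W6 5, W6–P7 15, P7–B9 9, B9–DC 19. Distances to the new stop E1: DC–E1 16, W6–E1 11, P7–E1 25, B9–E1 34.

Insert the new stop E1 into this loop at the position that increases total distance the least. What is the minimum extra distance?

Minimum extra distance: 21 m, inserting E1 between W6 and P7.

Insertion cost between consecutive stops i–j is d(i,E1) + d(E1,j) − d(i,j):
  between DC and W6: 16 + 11 − 5 = 22
  between W6 and P7: 11 + 25 − 15 = 21
  between P7 and B9: 25 + 34 − 9 = 50
  between B9 and DC: 34 + 16 − 19 = 31
Cheapest insertion is between W6 and P7, adding 21.
New total = 48 + 21 = 69.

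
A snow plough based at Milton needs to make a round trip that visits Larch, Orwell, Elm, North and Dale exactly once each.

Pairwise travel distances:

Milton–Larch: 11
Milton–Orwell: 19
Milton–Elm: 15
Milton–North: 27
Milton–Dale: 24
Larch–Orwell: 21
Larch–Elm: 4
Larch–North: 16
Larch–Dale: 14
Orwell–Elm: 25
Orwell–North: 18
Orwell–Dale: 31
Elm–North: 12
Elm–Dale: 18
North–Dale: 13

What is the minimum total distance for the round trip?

There are 60 distinct closed tours to check (reversals are equivalent).
Milton-Larch-Orwell-Elm-North-Dale-Milton: 11+21+25+12+13+24 = 106
Milton-Larch-Orwell-Elm-Dale-North-Milton: 11+21+25+18+13+27 = 115
Milton-Larch-Orwell-North-Elm-Dale-Milton: 11+21+18+12+18+24 = 104
Milton-Larch-Orwell-North-Dale-Elm-Milton: 11+21+18+13+18+15 = 96
Milton-Larch-Orwell-Dale-Elm-North-Milton: 11+21+31+18+12+27 = 120
Milton-Larch-Orwell-Dale-North-Elm-Milton: 11+21+31+13+12+15 = 103
Milton-Larch-Elm-Orwell-North-Dale-Milton: 11+4+25+18+13+24 = 95
Milton-Larch-Elm-Orwell-Dale-North-Milton: 11+4+25+31+13+27 = 111
Milton-Larch-Elm-North-Orwell-Dale-Milton: 11+4+12+18+31+24 = 100
Milton-Larch-Elm-North-Dale-Orwell-Milton: 11+4+12+13+31+19 = 90
Milton-Larch-Elm-Dale-Orwell-North-Milton: 11+4+18+31+18+27 = 109
Milton-Larch-Elm-Dale-North-Orwell-Milton: 11+4+18+13+18+19 = 83
Milton-Larch-North-Orwell-Elm-Dale-Milton: 11+16+18+25+18+24 = 112
Milton-Larch-North-Orwell-Dale-Elm-Milton: 11+16+18+31+18+15 = 109
… (46 more)
The minimum is 83.
One optimal route: Milton → Larch → Elm → Dale → North → Orwell → Milton (or its reverse).

Minimum total distance: 83.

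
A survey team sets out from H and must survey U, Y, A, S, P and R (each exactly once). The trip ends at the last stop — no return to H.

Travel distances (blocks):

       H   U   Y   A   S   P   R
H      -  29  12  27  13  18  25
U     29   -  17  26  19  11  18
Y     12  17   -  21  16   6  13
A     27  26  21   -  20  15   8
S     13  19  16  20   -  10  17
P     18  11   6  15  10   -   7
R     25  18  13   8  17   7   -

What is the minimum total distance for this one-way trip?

Minimum one-way distance = 70 blocks.

There are 6! = 720 possible orderings.
H→U→Y→A→S→P→R: 29+17+21+20+10+7 = 104
H→U→Y→A→S→R→P: 29+17+21+20+17+7 = 111
H→U→Y→A→P→S→R: 29+17+21+15+10+17 = 109
H→U→Y→A→P→R→S: 29+17+21+15+7+17 = 106
H→U→Y→A→R→S→P: 29+17+21+8+17+10 = 102
H→U→Y→A→R→P→S: 29+17+21+8+7+10 = 92
H→U→Y→S→A→P→R: 29+17+16+20+15+7 = 104
H→U→Y→S→A→R→P: 29+17+16+20+8+7 = 97
… (712 more)
H→S→U→Y→P→R→A: 13+19+17+6+7+8 = 70  ← best
The minimum is 70.
One shortest path: H → S → U → Y → P → R → A.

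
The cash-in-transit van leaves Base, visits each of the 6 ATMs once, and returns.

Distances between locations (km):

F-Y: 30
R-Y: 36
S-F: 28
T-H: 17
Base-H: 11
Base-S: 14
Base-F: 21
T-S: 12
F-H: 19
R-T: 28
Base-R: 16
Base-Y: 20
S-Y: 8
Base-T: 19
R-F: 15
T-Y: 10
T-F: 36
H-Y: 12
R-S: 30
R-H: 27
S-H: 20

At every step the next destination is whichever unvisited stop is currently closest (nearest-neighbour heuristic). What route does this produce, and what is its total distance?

At Base the remaining stops are H 11, S 14, R 16, T 19, Y 20, F 21; go to H.
At H the remaining stops are Y 12, T 17, F 19, S 20, R 27; go to Y.
At Y the remaining stops are S 8, T 10, F 30, R 36; go to S.
At S the remaining stops are T 12, F 28, R 30; go to T.
At T the remaining stops are R 28, F 36; go to R.
At R the remaining stops are F 15; go to F.
Return F→Base: 21.
Total = 11 + 12 + 8 + 12 + 28 + 15 + 21 = 107.

Nearest-neighbour total = 107 km; route Base → H → Y → S → T → R → F → Base.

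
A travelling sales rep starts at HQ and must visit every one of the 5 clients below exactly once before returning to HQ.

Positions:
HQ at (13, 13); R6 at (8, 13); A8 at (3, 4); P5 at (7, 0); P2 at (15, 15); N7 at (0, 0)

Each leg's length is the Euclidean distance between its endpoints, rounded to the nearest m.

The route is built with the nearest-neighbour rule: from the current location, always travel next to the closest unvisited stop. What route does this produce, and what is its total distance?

Nearest-neighbour total = 46 m; route HQ → P2 → R6 → A8 → N7 → P5 → HQ.

From HQ: distances to unvisited — P2=3, R6=5, A8=13, P5=14, N7=18. Nearest is P2 (3).
From P2: distances to unvisited — R6=7, A8=16, P5=17, N7=21. Nearest is R6 (7).
From R6: distances to unvisited — A8=10, P5=13, N7=15. Nearest is A8 (10).
From A8: distances to unvisited — N7=5, P5=6. Nearest is N7 (5).
From N7: distances to unvisited — P5=7. Nearest is P5 (7).
Return P5→HQ: 14.
Total = 3 + 7 + 10 + 5 + 7 + 14 = 46.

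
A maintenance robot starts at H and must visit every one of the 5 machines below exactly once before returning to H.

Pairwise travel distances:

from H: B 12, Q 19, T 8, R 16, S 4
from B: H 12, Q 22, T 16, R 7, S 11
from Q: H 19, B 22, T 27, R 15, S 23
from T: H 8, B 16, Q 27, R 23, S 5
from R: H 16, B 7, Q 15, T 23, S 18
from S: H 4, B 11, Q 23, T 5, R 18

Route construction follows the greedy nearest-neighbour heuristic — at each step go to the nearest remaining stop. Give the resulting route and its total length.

H → [S:4 / T:8 / B:12 / R:16 / Q:19] → S (4)
S → [T:5 / B:11 / R:18 / Q:23] → T (5)
T → [B:16 / R:23 / Q:27] → B (16)
B → [R:7 / Q:22] → R (7)
R → [Q:15] → Q (15)
Return Q→H: 19.
Total = 4 + 5 + 16 + 7 + 15 + 19 = 66.

Nearest-neighbour total = 66; route H → S → T → B → R → Q → H.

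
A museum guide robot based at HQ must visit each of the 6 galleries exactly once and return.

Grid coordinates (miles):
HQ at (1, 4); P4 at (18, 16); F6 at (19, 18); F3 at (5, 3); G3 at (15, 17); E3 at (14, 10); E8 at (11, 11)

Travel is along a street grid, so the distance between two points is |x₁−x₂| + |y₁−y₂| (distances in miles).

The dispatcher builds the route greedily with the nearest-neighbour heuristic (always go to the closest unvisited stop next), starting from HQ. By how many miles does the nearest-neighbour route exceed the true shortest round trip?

4 miles longer than the optimal tour.

HQ: F3=5, E8=17, E3=19, G3=27, P4=29, F6=32 ⇒ F3
F3: E8=14, E3=16, G3=24, P4=26, F6=29 ⇒ E8
E8: E3=4, G3=10, P4=12, F6=15 ⇒ E3
E3: G3=8, P4=10, F6=13 ⇒ G3
G3: P4=4, F6=5 ⇒ P4
P4: F6=3 ⇒ F6
NN route HQ → F3 → E8 → E3 → G3 → P4 → F6 → HQ costs 70.
Optimal: HQ → F3 → E3 → P4 → F6 → G3 → E8 → HQ costs 66 (by enumerating all 360 distinct tours).
Excess = 70 − 66 = 4.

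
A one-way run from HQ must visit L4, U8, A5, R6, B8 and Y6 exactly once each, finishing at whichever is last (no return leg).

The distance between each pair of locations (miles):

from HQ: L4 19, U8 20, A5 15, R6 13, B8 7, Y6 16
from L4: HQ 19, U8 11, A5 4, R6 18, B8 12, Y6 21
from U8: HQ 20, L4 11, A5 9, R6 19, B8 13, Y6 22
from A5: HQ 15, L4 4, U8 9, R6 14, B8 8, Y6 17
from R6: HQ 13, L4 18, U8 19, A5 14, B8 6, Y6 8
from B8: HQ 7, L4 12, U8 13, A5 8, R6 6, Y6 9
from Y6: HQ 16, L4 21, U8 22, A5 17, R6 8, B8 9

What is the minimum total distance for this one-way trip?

Shortest open route: 53 miles.

There are 6! = 720 possible orderings.
HQ → L4 → U8 → A5 → R6 → B8 → Y6: 19+11+9+14+6+9 = 68
HQ → L4 → U8 → A5 → R6 → Y6 → B8: 19+11+9+14+8+9 = 70
HQ → L4 → U8 → A5 → B8 → R6 → Y6: 19+11+9+8+6+8 = 61
HQ → L4 → U8 → A5 → B8 → Y6 → R6: 19+11+9+8+9+8 = 64
HQ → L4 → U8 → A5 → Y6 → R6 → B8: 19+11+9+17+8+6 = 70
HQ → L4 → U8 → A5 → Y6 → B8 → R6: 19+11+9+17+9+6 = 71
HQ → L4 → U8 → R6 → A5 → B8 → Y6: 19+11+19+14+8+9 = 80
HQ → L4 → U8 → R6 → A5 → Y6 → B8: 19+11+19+14+17+9 = 89
… (712 more)
HQ → R6 → Y6 → B8 → A5 → L4 → U8: 13+8+9+8+4+11 = 53  ← best
The minimum is 53.
One shortest path: HQ → R6 → Y6 → B8 → A5 → L4 → U8.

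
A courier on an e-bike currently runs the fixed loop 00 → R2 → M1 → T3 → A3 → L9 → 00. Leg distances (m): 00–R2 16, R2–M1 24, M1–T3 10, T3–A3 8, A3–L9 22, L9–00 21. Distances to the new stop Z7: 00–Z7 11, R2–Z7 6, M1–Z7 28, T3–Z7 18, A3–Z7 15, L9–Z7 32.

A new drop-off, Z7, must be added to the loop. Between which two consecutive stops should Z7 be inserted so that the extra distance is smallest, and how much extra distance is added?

Insertion cost between consecutive stops i–j is d(i,Z7) + d(Z7,j) − d(i,j):
  between 00 and R2: 11 + 6 − 16 = 1
  between R2 and M1: 6 + 28 − 24 = 10
  between M1 and T3: 28 + 18 − 10 = 36
  between T3 and A3: 18 + 15 − 8 = 25
  between A3 and L9: 15 + 32 − 22 = 25
  between L9 and 00: 32 + 11 − 21 = 22
Cheapest insertion is between 00 and R2, adding 1.
New total = 101 + 1 = 102.

Minimum extra distance: 1 m, inserting Z7 between 00 and R2.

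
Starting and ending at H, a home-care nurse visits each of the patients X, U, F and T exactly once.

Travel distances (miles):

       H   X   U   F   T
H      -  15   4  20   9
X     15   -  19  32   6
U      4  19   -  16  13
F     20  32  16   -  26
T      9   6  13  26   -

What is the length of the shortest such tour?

67 miles — the shortest possible round trip.

H - X - U - F - T - H: 15+19+16+26+9 = 85
H - X - U - T - F - H: 15+19+13+26+20 = 93
H - X - F - U - T - H: 15+32+16+13+9 = 85
H - X - F - T - U - H: 15+32+26+13+4 = 90
H - X - T - U - F - H: 15+6+13+16+20 = 70
H - X - T - F - U - H: 15+6+26+16+4 = 67
H - U - X - F - T - H: 4+19+32+26+9 = 90
H - U - X - T - F - H: 4+19+6+26+20 = 75
H - U - F - X - T - H: 4+16+32+6+9 = 67
H - U - T - X - F - H: 4+13+6+32+20 = 75
H - F - X - U - T - H: 20+32+19+13+9 = 93
H - F - U - X - T - H: 20+16+19+6+9 = 70
The minimum is 67.
One optimal route: H → X → T → F → U → H (or its reverse).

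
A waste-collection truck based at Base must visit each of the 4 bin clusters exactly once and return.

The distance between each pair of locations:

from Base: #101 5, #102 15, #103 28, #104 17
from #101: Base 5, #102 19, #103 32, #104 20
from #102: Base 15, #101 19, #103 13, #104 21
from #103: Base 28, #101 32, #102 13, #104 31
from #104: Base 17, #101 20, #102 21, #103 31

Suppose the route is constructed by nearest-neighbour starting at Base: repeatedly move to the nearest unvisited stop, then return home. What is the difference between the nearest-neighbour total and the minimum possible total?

From Base: #101=5, #102=15, #104=17, #103=28 → choose #101 (5).
From #101: #102=19, #104=20, #103=32 → choose #102 (19).
From #102: #103=13, #104=21 → choose #103 (13).
From #103: #104=31 → choose #104 (31).
NN route Base → #101 → #102 → #103 → #104 → Base costs 85.
Optimal: Base → #101 → #104 → #103 → #102 → Base costs 84 (by enumerating all 12 distinct tours).
Excess = 85 − 84 = 1.

The nearest-neighbour route is 1 longer than optimal.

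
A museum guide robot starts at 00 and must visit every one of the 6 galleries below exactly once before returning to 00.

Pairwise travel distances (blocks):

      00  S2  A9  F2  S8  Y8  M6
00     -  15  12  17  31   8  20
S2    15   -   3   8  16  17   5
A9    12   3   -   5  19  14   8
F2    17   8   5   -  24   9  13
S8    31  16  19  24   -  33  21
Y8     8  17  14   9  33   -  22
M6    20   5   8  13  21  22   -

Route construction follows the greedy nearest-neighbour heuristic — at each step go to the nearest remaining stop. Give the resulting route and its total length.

Total distance 82 blocks via the nearest-neighbour route 00 → Y8 → F2 → A9 → S2 → M6 → S8 → 00.

00 → [Y8:8 / A9:12 / S2:15 / F2:17 / M6:20 / S8:31] → Y8 (8)
Y8 → [F2:9 / A9:14 / S2:17 / M6:22 / S8:33] → F2 (9)
F2 → [A9:5 / S2:8 / M6:13 / S8:24] → A9 (5)
A9 → [S2:3 / M6:8 / S8:19] → S2 (3)
S2 → [M6:5 / S8:16] → M6 (5)
M6 → [S8:21] → S8 (21)
Return S8→00: 31.
Total = 8 + 9 + 5 + 3 + 5 + 21 + 31 = 82.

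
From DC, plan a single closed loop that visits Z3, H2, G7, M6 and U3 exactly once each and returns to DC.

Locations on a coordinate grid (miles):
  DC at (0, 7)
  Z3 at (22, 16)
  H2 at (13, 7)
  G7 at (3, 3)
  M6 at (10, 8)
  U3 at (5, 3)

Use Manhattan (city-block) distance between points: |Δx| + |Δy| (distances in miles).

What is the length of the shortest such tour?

Shortest round trip = 70 miles.

With 5 stops there are 5!/2 = 60 distinct round trips (a route and its reverse cost the same).
DC-Z3-H2-G7-M6-U3-DC: 31+18+14+12+10+9 = 94
DC-Z3-H2-G7-U3-M6-DC: 31+18+14+2+10+11 = 86
DC-Z3-H2-M6-G7-U3-DC: 31+18+4+12+2+9 = 76
DC-Z3-H2-M6-U3-G7-DC: 31+18+4+10+2+7 = 72
DC-Z3-H2-U3-G7-M6-DC: 31+18+12+2+12+11 = 86
DC-Z3-H2-U3-M6-G7-DC: 31+18+12+10+12+7 = 90
DC-Z3-G7-H2-M6-U3-DC: 31+32+14+4+10+9 = 100
DC-Z3-G7-H2-U3-M6-DC: 31+32+14+12+10+11 = 110
DC-Z3-G7-M6-H2-U3-DC: 31+32+12+4+12+9 = 100
DC-Z3-G7-M6-U3-H2-DC: 31+32+12+10+12+13 = 110
DC-Z3-G7-U3-H2-M6-DC: 31+32+2+12+4+11 = 92
DC-Z3-G7-U3-M6-H2-DC: 31+32+2+10+4+13 = 92
DC-Z3-M6-H2-G7-U3-DC: 31+20+4+14+2+9 = 80
DC-Z3-M6-H2-U3-G7-DC: 31+20+4+12+2+7 = 76
… (46 more)
DC-H2-Z3-M6-U3-G7-DC: 13+18+20+10+2+7 = 70  ← best
The minimum is 70.
One optimal route: DC → H2 → Z3 → M6 → U3 → G7 → DC (or its reverse).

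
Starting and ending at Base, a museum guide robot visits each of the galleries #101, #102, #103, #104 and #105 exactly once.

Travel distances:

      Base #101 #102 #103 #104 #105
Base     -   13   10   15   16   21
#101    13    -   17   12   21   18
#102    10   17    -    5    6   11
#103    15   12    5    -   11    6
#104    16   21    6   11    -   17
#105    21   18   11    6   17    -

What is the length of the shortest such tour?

64 — the shortest possible round trip.

There are 60 distinct closed tours to check (reversals are equivalent).
Base-#101-#102-#103-#104-#105-Base: 13+17+5+11+17+21 = 84
Base-#101-#102-#103-#105-#104-Base: 13+17+5+6+17+16 = 74
Base-#101-#102-#104-#103-#105-Base: 13+17+6+11+6+21 = 74
Base-#101-#102-#104-#105-#103-Base: 13+17+6+17+6+15 = 74
Base-#101-#102-#105-#103-#104-Base: 13+17+11+6+11+16 = 74
Base-#101-#102-#105-#104-#103-Base: 13+17+11+17+11+15 = 84
Base-#101-#103-#102-#104-#105-Base: 13+12+5+6+17+21 = 74
Base-#101-#103-#102-#105-#104-Base: 13+12+5+11+17+16 = 74
Base-#101-#103-#104-#102-#105-Base: 13+12+11+6+11+21 = 74
Base-#101-#103-#104-#105-#102-Base: 13+12+11+17+11+10 = 74
Base-#101-#103-#105-#102-#104-Base: 13+12+6+11+6+16 = 64
Base-#101-#103-#105-#104-#102-Base: 13+12+6+17+6+10 = 64
Base-#101-#104-#102-#103-#105-Base: 13+21+6+5+6+21 = 72
Base-#101-#104-#102-#105-#103-Base: 13+21+6+11+6+15 = 72
… (46 more)
The minimum is 64.
One optimal route: Base → #101 → #103 → #105 → #102 → #104 → Base (or its reverse).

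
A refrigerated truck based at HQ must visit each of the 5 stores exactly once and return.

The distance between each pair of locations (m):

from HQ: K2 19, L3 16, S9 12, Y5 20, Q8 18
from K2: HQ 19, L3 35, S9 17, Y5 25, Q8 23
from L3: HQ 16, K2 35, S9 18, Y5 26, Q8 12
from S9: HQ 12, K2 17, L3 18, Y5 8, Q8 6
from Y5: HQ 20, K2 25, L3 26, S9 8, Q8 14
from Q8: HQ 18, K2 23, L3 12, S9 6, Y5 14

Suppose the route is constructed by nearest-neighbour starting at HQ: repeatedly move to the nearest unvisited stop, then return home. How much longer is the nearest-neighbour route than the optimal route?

From HQ: S9=12, L3=16, Q8=18, K2=19, Y5=20 → choose S9 (12).
From S9: Q8=6, Y5=8, K2=17, L3=18 → choose Q8 (6).
From Q8: L3=12, Y5=14, K2=23 → choose L3 (12).
From L3: Y5=26, K2=35 → choose Y5 (26).
From Y5: K2=25 → choose K2 (25).
NN route HQ → S9 → Q8 → L3 → Y5 → K2 → HQ costs 100.
Optimal: HQ → K2 → S9 → Y5 → Q8 → L3 → HQ costs 86 (by enumerating all 60 distinct tours).
Excess = 100 − 86 = 14.

The nearest-neighbour route is 14 m longer than optimal.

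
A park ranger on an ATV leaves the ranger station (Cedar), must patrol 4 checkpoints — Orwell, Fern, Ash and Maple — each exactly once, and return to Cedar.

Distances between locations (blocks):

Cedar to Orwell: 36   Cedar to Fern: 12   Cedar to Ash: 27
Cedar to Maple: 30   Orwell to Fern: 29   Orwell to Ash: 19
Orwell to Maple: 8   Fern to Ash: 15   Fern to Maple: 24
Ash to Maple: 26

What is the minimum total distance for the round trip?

With 4 stops there are 4!/2 = 12 distinct round trips (a route and its reverse cost the same).
Cedar→Orwell→Fern→Ash→Maple→Cedar: 36+29+15+26+30 = 136
Cedar→Orwell→Fern→Maple→Ash→Cedar: 36+29+24+26+27 = 142
Cedar→Orwell→Ash→Fern→Maple→Cedar: 36+19+15+24+30 = 124
Cedar→Orwell→Ash→Maple→Fern→Cedar: 36+19+26+24+12 = 117
Cedar→Orwell→Maple→Fern→Ash→Cedar: 36+8+24+15+27 = 110
Cedar→Orwell→Maple→Ash→Fern→Cedar: 36+8+26+15+12 = 97
Cedar→Fern→Orwell→Ash→Maple→Cedar: 12+29+19+26+30 = 116
Cedar→Fern→Orwell→Maple→Ash→Cedar: 12+29+8+26+27 = 102
Cedar→Fern→Ash→Orwell→Maple→Cedar: 12+15+19+8+30 = 84
Cedar→Fern→Maple→Orwell→Ash→Cedar: 12+24+8+19+27 = 90
Cedar→Ash→Orwell→Fern→Maple→Cedar: 27+19+29+24+30 = 129
Cedar→Ash→Fern→Orwell→Maple→Cedar: 27+15+29+8+30 = 109
The minimum is 84.
One optimal route: Cedar → Fern → Ash → Orwell → Maple → Cedar (or its reverse).

Minimum total distance: 84 blocks.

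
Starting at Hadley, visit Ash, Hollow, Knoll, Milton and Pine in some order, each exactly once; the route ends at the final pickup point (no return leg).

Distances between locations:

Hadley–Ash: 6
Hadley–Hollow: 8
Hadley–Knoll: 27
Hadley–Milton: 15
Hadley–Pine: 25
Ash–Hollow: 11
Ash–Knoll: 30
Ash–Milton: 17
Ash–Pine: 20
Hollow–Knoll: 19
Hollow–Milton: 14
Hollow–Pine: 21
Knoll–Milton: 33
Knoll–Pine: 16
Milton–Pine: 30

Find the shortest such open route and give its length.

Shortest open route: 72.

There are 5! = 120 possible orderings.
Hadley → Ash → Hollow → Knoll → Milton → Pine: 6+11+19+33+30 = 99
Hadley → Ash → Hollow → Knoll → Pine → Milton: 6+11+19+16+30 = 82
Hadley → Ash → Hollow → Milton → Knoll → Pine: 6+11+14+33+16 = 80
Hadley → Ash → Hollow → Milton → Pine → Knoll: 6+11+14+30+16 = 77
Hadley → Ash → Hollow → Pine → Knoll → Milton: 6+11+21+16+33 = 87
Hadley → Ash → Hollow → Pine → Milton → Knoll: 6+11+21+30+33 = 101
Hadley → Ash → Knoll → Hollow → Milton → Pine: 6+30+19+14+30 = 99
Hadley → Ash → Knoll → Hollow → Pine → Milton: 6+30+19+21+30 = 106
Hadley → Ash → Knoll → Milton → Hollow → Pine: 6+30+33+14+21 = 104
Hadley → Ash → Knoll → Milton → Pine → Hollow: 6+30+33+30+21 = 120
Hadley → Ash → Knoll → Pine → Hollow → Milton: 6+30+16+21+14 = 87
Hadley → Ash → Knoll → Pine → Milton → Hollow: 6+30+16+30+14 = 96
Hadley → Ash → Milton → Hollow → Knoll → Pine: 6+17+14+19+16 = 72
Hadley → Ash → Milton → Hollow → Pine → Knoll: 6+17+14+21+16 = 74
… (106 more)
The minimum is 72.
One shortest path: Hadley → Ash → Milton → Hollow → Knoll → Pine.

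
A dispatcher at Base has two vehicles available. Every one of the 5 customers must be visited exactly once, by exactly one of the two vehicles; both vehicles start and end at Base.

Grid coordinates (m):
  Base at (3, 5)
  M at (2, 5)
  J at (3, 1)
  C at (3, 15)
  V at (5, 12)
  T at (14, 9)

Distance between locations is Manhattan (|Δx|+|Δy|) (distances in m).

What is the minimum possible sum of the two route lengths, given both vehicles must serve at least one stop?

52 m — the smallest possible combined total.

Try each way of splitting the stops between the two vehicles (each non-empty) and, for each split, find the best tour for each vehicle:
  {M} + {J, C, V, T}: 2 + 50 = 52
  {J} + {M, C, V, T}: 8 + 44 = 52
  {M, J} + {C, V, T}: 10 + 42 = 52
  {C} + {M, J, V, T}: 20 + 46 = 66
  {M, C} + {J, V, T}: 22 + 44 = 66
  {J, C} + {M, V, T}: 28 + 38 = 66
  … (15 splits in total)
Best: vehicle 1 Base → M → Base = 2; vehicle 2 Base → J → C → V → T → Base = 50; combined 52.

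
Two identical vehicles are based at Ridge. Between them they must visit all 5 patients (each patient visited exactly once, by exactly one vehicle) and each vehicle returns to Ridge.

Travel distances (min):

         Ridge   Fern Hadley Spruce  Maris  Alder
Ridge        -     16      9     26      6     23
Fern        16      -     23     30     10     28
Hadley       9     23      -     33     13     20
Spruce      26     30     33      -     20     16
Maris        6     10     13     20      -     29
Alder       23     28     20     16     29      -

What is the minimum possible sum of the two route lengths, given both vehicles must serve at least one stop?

There are 2^4 − 1 = 15 ways to divide the 5 stops into two non-empty groups. For each, the best each vehicle can do is its own shortest tour through its group:
  {Fern} + {Hadley, Spruce, Maris, Alder}: 32 + 71 = 103
  {Hadley} + {Fern, Spruce, Maris, Alder}: 18 + 85 = 103
  {Fern, Hadley} + {Spruce, Maris, Alder}: 48 + 65 = 113
  {Spruce} + {Fern, Hadley, Maris, Alder}: 52 + 73 = 125
  {Fern, Spruce} + {Hadley, Maris, Alder}: 72 + 62 = 134
  {Hadley, Spruce} + {Fern, Maris, Alder}: 68 + 67 = 135
  … (15 splits in total)
Best: vehicle 1 Ridge → Fern → Ridge = 32; vehicle 2 Ridge → Hadley → Alder → Spruce → Maris → Ridge = 71; combined 103.

103 min — the smallest possible combined total.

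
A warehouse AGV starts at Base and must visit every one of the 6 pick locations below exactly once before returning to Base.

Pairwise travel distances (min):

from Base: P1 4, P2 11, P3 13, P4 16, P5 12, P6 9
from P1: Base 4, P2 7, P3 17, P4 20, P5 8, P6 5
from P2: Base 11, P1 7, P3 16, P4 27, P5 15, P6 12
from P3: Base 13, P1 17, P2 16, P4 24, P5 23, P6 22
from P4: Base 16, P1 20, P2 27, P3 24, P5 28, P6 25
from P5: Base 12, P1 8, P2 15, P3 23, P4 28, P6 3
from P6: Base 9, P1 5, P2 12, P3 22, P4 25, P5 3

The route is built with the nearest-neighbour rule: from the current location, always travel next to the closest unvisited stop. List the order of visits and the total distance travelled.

Base → [P1:4 / P6:9 / P2:11 / P5:12 / P3:13 / P4:16] → P1 (4)
P1 → [P6:5 / P2:7 / P5:8 / P3:17 / P4:20] → P6 (5)
P6 → [P5:3 / P2:12 / P3:22 / P4:25] → P5 (3)
P5 → [P2:15 / P3:23 / P4:28] → P2 (15)
P2 → [P3:16 / P4:27] → P3 (16)
P3 → [P4:24] → P4 (24)
Return P4→Base: 16.
Total = 4 + 5 + 3 + 15 + 16 + 24 + 16 = 83.

Nearest-neighbour total = 83 min; route Base → P1 → P6 → P5 → P2 → P3 → P4 → Base.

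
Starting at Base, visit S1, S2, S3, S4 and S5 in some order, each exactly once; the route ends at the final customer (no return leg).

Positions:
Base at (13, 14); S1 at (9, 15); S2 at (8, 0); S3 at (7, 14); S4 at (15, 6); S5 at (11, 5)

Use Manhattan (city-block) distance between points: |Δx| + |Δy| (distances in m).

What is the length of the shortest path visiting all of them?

There are 5! = 120 possible orderings.
Base - S1 - S2 - S3 - S4 - S5: 5+16+15+16+5 = 57
Base - S1 - S2 - S3 - S5 - S4: 5+16+15+13+5 = 54
Base - S1 - S2 - S4 - S3 - S5: 5+16+13+16+13 = 63
Base - S1 - S2 - S4 - S5 - S3: 5+16+13+5+13 = 52
Base - S1 - S2 - S5 - S3 - S4: 5+16+8+13+16 = 58
Base - S1 - S2 - S5 - S4 - S3: 5+16+8+5+16 = 50
Base - S1 - S3 - S2 - S4 - S5: 5+3+15+13+5 = 41
Base - S1 - S3 - S2 - S5 - S4: 5+3+15+8+5 = 36
Base - S1 - S3 - S4 - S2 - S5: 5+3+16+13+8 = 45
Base - S1 - S3 - S4 - S5 - S2: 5+3+16+5+8 = 37
Base - S1 - S3 - S5 - S2 - S4: 5+3+13+8+13 = 42
Base - S1 - S3 - S5 - S4 - S2: 5+3+13+5+13 = 39
Base - S1 - S4 - S2 - S3 - S5: 5+15+13+15+13 = 61
Base - S1 - S4 - S2 - S5 - S3: 5+15+13+8+13 = 54
… (106 more)
The minimum is 36.
One shortest path: Base → S1 → S3 → S2 → S5 → S4.

36 m — the minimum one-way total.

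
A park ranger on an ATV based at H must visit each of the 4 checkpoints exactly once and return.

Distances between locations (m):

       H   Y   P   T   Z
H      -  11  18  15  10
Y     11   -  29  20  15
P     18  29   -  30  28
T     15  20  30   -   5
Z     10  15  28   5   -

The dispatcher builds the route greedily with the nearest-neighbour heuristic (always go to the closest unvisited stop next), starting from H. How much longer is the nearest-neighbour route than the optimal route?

H: Z=10, Y=11, T=15, P=18 ⇒ Z
Z: T=5, Y=15, P=28 ⇒ T
T: Y=20, P=30 ⇒ Y
Y: P=29 ⇒ P
NN route H → Z → T → Y → P → H costs 82.
Optimal: H → Y → Z → T → P → H costs 79 (by enumerating all 12 distinct tours).
Excess = 82 − 79 = 3.

The nearest-neighbour route is 3 m longer than optimal.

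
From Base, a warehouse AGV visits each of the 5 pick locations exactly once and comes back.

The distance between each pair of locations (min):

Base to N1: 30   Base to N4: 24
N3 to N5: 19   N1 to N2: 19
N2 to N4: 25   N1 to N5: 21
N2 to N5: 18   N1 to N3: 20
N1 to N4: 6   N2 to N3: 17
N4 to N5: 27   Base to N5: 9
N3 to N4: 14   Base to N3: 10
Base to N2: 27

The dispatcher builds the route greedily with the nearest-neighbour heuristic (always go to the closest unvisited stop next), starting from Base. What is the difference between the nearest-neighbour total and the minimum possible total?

Base: N5=9, N3=10, N4=24, N2=27, N1=30 ⇒ N5
N5: N2=18, N3=19, N1=21, N4=27 ⇒ N2
N2: N3=17, N1=19, N4=25 ⇒ N3
N3: N4=14, N1=20 ⇒ N4
N4: N1=6 ⇒ N1
NN route Base → N5 → N2 → N3 → N4 → N1 → Base costs 94.
Optimal: Base → N3 → N4 → N1 → N2 → N5 → Base costs 76 (by enumerating all 60 distinct tours).
Excess = 94 − 76 = 18.

Excess over optimum: 18 min.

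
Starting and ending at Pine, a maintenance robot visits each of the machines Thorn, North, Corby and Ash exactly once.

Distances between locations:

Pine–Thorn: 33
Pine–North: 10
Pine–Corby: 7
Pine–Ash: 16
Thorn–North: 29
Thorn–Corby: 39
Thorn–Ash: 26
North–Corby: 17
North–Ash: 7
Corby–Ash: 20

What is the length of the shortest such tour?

89 — the shortest possible round trip.

Pine-Thorn-North-Corby-Ash-Pine: 33+29+17+20+16 = 115
Pine-Thorn-North-Ash-Corby-Pine: 33+29+7+20+7 = 96
Pine-Thorn-Corby-North-Ash-Pine: 33+39+17+7+16 = 112
Pine-Thorn-Corby-Ash-North-Pine: 33+39+20+7+10 = 109
Pine-Thorn-Ash-North-Corby-Pine: 33+26+7+17+7 = 90
Pine-Thorn-Ash-Corby-North-Pine: 33+26+20+17+10 = 106
Pine-North-Thorn-Corby-Ash-Pine: 10+29+39+20+16 = 114
Pine-North-Thorn-Ash-Corby-Pine: 10+29+26+20+7 = 92
Pine-North-Corby-Thorn-Ash-Pine: 10+17+39+26+16 = 108
Pine-North-Ash-Thorn-Corby-Pine: 10+7+26+39+7 = 89
Pine-Corby-Thorn-North-Ash-Pine: 7+39+29+7+16 = 98
Pine-Corby-North-Thorn-Ash-Pine: 7+17+29+26+16 = 95
The minimum is 89.
One optimal route: Pine → North → Ash → Thorn → Corby → Pine (or its reverse).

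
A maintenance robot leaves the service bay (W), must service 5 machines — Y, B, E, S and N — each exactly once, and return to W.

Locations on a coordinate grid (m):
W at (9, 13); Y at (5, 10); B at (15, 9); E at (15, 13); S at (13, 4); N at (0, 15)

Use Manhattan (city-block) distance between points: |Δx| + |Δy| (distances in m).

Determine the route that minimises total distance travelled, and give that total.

Minimum total distance: 52 m.

W→Y→B→E→S→N→W: 7+11+4+11+24+11 = 68
W→Y→B→E→N→S→W: 7+11+4+17+24+13 = 76
W→Y→B→S→E→N→W: 7+11+7+11+17+11 = 64
W→Y→B→S→N→E→W: 7+11+7+24+17+6 = 72
W→Y→B→N→E→S→W: 7+11+21+17+11+13 = 80
W→Y→B→N→S→E→W: 7+11+21+24+11+6 = 80
W→Y→E→B→S→N→W: 7+13+4+7+24+11 = 66
W→Y→E→B→N→S→W: 7+13+4+21+24+13 = 82
W→Y→E→S→B→N→W: 7+13+11+7+21+11 = 70
W→Y→E→S→N→B→W: 7+13+11+24+21+10 = 86
W→Y→E→N→B→S→W: 7+13+17+21+7+13 = 78
W→Y→E→N→S→B→W: 7+13+17+24+7+10 = 78
W→Y→S→B→E→N→W: 7+14+7+4+17+11 = 60
W→Y→S→B→N→E→W: 7+14+7+21+17+6 = 72
… (46 more)
W→E→B→S→Y→N→W: 6+4+7+14+10+11 = 52  ← best
The minimum is 52.
One optimal route: W → E → B → S → Y → N → W (or its reverse).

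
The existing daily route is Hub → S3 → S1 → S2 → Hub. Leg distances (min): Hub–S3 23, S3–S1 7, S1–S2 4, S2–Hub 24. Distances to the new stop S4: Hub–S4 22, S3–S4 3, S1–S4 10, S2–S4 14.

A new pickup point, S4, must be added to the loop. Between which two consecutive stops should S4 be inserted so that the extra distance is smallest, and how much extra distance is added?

+2 min — insert S4 between Hub and S3.

Insertion cost between consecutive stops i–j is d(i,S4) + d(S4,j) − d(i,j):
  between Hub and S3: 22 + 3 − 23 = 2
  between S3 and S1: 3 + 10 − 7 = 6
  between S1 and S2: 10 + 14 − 4 = 20
  between S2 and Hub: 14 + 22 − 24 = 12
Cheapest insertion is between Hub and S3, adding 2.
New total = 58 + 2 = 60.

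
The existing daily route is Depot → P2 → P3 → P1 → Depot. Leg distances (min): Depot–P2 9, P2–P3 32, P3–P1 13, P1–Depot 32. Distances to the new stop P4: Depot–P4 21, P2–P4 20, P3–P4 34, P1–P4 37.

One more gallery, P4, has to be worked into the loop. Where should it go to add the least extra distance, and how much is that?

Adding 22 min by placing P4 on the P2–P3 leg.

Insertion cost between consecutive stops i–j is d(i,P4) + d(P4,j) − d(i,j):
  between Depot and P2: 21 + 20 − 9 = 32
  between P2 and P3: 20 + 34 − 32 = 22
  between P3 and P1: 34 + 37 − 13 = 58
  between P1 and Depot: 37 + 21 − 32 = 26
Cheapest insertion is between P2 and P3, adding 22.
New total = 86 + 22 = 108.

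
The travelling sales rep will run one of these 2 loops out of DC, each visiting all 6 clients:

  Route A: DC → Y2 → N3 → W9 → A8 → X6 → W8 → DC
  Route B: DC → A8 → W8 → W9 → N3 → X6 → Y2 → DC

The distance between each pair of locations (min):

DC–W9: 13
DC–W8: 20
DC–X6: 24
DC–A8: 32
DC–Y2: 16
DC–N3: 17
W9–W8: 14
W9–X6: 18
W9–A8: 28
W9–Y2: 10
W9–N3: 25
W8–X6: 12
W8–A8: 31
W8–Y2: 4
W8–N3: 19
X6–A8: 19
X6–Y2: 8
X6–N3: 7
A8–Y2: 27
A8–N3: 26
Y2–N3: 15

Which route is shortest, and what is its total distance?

Route A: 16 + 15 + 25 + 28 + 19 + 12 + 20 = 135
Route B: 32 + 31 + 14 + 25 + 7 + 8 + 16 = 133

Shortest is Route B, total 133 min.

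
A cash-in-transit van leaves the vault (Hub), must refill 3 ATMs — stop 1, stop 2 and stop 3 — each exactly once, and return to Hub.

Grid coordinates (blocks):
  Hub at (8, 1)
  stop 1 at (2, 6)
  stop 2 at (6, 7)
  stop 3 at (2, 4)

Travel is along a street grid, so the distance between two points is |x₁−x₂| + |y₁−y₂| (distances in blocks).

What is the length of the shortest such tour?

24 blocks — the shortest possible round trip.

There are 3 distinct closed tours to check (reversals are equivalent).
Hub → stop 1 → stop 2 → stop 3 → Hub: 11+5+7+9 = 32
Hub → stop 1 → stop 3 → stop 2 → Hub: 11+2+7+8 = 28
Hub → stop 2 → stop 1 → stop 3 → Hub: 8+5+2+9 = 24
The minimum is 24.
One optimal route: Hub → stop 2 → stop 1 → stop 3 → Hub (or its reverse).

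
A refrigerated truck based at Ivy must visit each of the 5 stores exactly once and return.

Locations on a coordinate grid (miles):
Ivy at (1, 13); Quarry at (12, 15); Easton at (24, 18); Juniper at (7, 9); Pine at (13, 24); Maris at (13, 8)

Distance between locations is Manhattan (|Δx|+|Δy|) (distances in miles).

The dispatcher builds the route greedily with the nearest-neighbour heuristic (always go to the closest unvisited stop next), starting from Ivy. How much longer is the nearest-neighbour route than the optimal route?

From Ivy: Juniper=10, Quarry=13, Maris=17, Pine=23, Easton=28 → choose Juniper (10).
From Juniper: Maris=7, Quarry=11, Pine=21, Easton=26 → choose Maris (7).
From Maris: Quarry=8, Pine=16, Easton=21 → choose Quarry (8).
From Quarry: Pine=10, Easton=15 → choose Pine (10).
From Pine: Easton=17 → choose Easton (17).
NN route Ivy → Juniper → Maris → Quarry → Pine → Easton → Ivy costs 80.
Optimal: Ivy → Quarry → Easton → Pine → Maris → Juniper → Ivy costs 78 (by enumerating all 60 distinct tours).
Excess = 80 − 78 = 2.

2 miles longer than the optimal tour.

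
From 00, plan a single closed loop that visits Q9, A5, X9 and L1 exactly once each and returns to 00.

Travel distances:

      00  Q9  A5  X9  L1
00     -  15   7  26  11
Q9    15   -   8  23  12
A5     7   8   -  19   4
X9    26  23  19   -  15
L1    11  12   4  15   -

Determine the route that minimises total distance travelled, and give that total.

Minimum total distance: 64.

With 4 stops there are 4!/2 = 12 distinct round trips (a route and its reverse cost the same).
00-Q9-A5-X9-L1-00: 15+8+19+15+11 = 68
00-Q9-A5-L1-X9-00: 15+8+4+15+26 = 68
00-Q9-X9-A5-L1-00: 15+23+19+4+11 = 72
00-Q9-X9-L1-A5-00: 15+23+15+4+7 = 64
00-Q9-L1-A5-X9-00: 15+12+4+19+26 = 76
00-Q9-L1-X9-A5-00: 15+12+15+19+7 = 68
00-A5-Q9-X9-L1-00: 7+8+23+15+11 = 64
00-A5-Q9-L1-X9-00: 7+8+12+15+26 = 68
00-A5-X9-Q9-L1-00: 7+19+23+12+11 = 72
00-A5-L1-Q9-X9-00: 7+4+12+23+26 = 72
00-X9-Q9-A5-L1-00: 26+23+8+4+11 = 72
00-X9-A5-Q9-L1-00: 26+19+8+12+11 = 76
The minimum is 64.
One optimal route: 00 → Q9 → X9 → L1 → A5 → 00 (or its reverse).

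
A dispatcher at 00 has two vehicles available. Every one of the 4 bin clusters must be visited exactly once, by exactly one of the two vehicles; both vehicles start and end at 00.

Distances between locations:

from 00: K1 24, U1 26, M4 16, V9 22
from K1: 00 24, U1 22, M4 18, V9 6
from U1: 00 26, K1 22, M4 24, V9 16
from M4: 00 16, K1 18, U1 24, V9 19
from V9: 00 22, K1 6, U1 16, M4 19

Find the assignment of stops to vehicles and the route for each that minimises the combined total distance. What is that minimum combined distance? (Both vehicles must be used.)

Minimum combined distance: 104.

Try each way of splitting the stops between the two vehicles (each non-empty) and, for each split, find the best tour for each vehicle:
  {K1} + {U1, M4, V9}: 48 + 77 = 125
  {U1} + {K1, M4, V9}: 52 + 62 = 114
  {K1, U1} + {M4, V9}: 72 + 57 = 129
  {M4} + {K1, U1, V9}: 32 + 72 = 104
  {K1, M4} + {U1, V9}: 58 + 64 = 122
  {U1, M4} + {K1, V9}: 66 + 52 = 118
  … (7 splits in total)
Best: vehicle 1 00 → M4 → 00 = 32; vehicle 2 00 → K1 → V9 → U1 → 00 = 72; combined 104.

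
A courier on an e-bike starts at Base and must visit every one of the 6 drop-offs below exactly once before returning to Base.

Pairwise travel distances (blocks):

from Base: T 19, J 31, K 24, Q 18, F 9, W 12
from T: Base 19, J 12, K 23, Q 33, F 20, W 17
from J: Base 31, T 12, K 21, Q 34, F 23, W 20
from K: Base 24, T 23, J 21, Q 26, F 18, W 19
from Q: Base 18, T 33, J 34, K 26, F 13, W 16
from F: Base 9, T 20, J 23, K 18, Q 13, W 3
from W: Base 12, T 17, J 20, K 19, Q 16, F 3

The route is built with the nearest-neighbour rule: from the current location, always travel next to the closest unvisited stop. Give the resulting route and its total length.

From Base: distances to unvisited — F=9, W=12, Q=18, T=19, K=24, J=31. Nearest is F (9).
From F: distances to unvisited — W=3, Q=13, K=18, T=20, J=23. Nearest is W (3).
From W: distances to unvisited — Q=16, T=17, K=19, J=20. Nearest is Q (16).
From Q: distances to unvisited — K=26, T=33, J=34. Nearest is K (26).
From K: distances to unvisited — J=21, T=23. Nearest is J (21).
From J: distances to unvisited — T=12. Nearest is T (12).
Return T→Base: 19.
Total = 9 + 3 + 16 + 26 + 21 + 12 + 19 = 106.

Total distance 106 blocks via the nearest-neighbour route Base → F → W → Q → K → J → T → Base.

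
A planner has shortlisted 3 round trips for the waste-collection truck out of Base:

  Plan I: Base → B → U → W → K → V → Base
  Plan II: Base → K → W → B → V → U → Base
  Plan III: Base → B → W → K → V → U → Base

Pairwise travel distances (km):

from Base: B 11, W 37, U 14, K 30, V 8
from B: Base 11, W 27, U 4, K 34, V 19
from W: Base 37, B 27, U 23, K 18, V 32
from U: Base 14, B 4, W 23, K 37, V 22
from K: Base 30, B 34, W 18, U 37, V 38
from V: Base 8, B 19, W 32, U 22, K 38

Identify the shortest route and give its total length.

Shortest is Plan I, total 102 km.

Plan I: 11 + 4 + 23 + 18 + 38 + 8 = 102
Plan II: 30 + 18 + 27 + 19 + 22 + 14 = 130
Plan III: 11 + 27 + 18 + 38 + 22 + 14 = 130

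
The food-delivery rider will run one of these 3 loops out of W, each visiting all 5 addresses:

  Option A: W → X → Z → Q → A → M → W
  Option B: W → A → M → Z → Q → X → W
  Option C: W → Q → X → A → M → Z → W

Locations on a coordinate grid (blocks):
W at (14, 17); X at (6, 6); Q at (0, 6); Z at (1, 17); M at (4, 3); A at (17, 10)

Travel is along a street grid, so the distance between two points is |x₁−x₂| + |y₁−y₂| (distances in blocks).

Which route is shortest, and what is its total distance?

Option A: 19 + 16 + 12 + 21 + 20 + 24 = 112
Option B: 10 + 20 + 17 + 12 + 6 + 19 = 84
Option C: 25 + 6 + 15 + 20 + 17 + 13 = 96

Shortest is Option B, total 84 blocks.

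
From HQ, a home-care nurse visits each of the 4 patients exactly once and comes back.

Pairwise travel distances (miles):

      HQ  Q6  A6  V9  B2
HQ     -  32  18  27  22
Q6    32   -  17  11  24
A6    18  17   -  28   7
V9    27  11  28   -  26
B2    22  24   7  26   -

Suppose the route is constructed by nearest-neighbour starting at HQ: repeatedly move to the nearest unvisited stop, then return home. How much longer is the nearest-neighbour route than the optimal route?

HQ: A6=18, B2=22, V9=27, Q6=32 ⇒ A6
A6: B2=7, Q6=17, V9=28 ⇒ B2
B2: Q6=24, V9=26 ⇒ Q6
Q6: V9=11 ⇒ V9
NN route HQ → A6 → B2 → Q6 → V9 → HQ costs 87.
Optimal: HQ → V9 → Q6 → A6 → B2 → HQ costs 84 (by enumerating all 12 distinct tours).
Excess = 87 − 84 = 3.

3 miles longer than the optimal tour.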